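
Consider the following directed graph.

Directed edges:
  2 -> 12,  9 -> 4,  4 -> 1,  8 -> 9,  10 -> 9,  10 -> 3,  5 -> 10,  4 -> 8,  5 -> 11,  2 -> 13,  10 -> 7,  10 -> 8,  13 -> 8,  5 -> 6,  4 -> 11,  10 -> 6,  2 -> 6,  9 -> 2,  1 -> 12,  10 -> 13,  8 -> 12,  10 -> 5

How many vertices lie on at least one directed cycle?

7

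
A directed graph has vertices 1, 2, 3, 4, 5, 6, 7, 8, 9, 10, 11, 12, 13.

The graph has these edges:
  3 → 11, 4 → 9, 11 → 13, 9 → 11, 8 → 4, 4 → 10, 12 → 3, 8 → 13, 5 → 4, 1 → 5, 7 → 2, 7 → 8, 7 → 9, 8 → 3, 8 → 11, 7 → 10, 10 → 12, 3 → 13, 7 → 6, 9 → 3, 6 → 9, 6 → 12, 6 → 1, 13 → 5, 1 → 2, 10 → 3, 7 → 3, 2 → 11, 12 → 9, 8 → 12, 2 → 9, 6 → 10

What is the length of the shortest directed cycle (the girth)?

5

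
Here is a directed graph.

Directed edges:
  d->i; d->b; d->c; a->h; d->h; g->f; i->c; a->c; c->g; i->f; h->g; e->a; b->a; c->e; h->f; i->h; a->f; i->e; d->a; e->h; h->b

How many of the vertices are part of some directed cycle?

A vertex is on a directed cycle iff it belongs to a strongly connected component of size ≥ 2 (or has a self-loop).
The vertices on cycles are {a, b, c, e, h} — 5 in total.

5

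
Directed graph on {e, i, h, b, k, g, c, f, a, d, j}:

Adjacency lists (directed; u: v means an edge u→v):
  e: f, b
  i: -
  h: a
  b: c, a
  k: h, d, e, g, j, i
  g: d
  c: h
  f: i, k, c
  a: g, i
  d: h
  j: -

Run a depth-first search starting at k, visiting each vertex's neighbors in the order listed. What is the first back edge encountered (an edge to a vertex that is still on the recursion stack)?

d->h

DFS from k (visiting each vertex's neighbors in the order listed); mark gray on enter, black on exit:
k gray
  h gray
    a gray
      g gray
        d gray
          d→h: h is gray → back edge
First back edge: d → h.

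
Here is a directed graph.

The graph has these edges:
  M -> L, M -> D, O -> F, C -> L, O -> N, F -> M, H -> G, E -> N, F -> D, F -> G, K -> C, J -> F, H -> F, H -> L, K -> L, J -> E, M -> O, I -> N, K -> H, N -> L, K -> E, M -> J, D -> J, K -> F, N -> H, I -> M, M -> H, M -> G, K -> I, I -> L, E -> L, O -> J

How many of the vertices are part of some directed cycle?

A vertex is on a directed cycle iff it belongs to a strongly connected component of size ≥ 2 (or has a self-loop).
The vertices on cycles are {D, E, F, H, J, M, N, O} — 8 in total.

8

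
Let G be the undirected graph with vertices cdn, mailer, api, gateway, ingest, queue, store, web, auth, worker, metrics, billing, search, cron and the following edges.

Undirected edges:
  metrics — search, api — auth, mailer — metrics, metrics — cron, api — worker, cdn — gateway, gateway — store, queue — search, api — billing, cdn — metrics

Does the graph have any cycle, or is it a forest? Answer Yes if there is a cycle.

DFS, tracking each vertex's parent; an edge to a visited non-parent vertex closes a cycle.
Start from ingest:
visit ingest (parent –)
visit cdn (parent –)
  visit metrics (parent cdn)
    metrics–cdn: parent, skip
    visit search (parent metrics)
      visit queue (parent search)
        queue–search: parent, skip
      search–metrics: parent, skip
    visit cron (parent metrics)
      cron–metrics: parent, skip
    visit mailer (parent metrics)
      mailer–metrics: parent, skip
  visit gateway (parent cdn)
    gateway–cdn: parent, skip
    visit store (parent gateway)
      store–gateway: parent, skip
visit api (parent –)
  visit worker (parent api)
    worker–api: parent, skip
  visit auth (parent api)
    auth–api: parent, skip
  visit billing (parent api)
    billing–api: parent, skip
visit web (parent –)
No non-parent visited neighbor found — the graph is a forest.

No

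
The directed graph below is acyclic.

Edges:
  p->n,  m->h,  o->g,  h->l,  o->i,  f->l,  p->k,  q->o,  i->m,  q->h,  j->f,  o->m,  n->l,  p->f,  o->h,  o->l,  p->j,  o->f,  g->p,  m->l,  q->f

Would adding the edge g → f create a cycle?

No

Adding g→f creates a cycle iff f can already reach g.
Explore from f: no path reaches g. The graph stays acyclic.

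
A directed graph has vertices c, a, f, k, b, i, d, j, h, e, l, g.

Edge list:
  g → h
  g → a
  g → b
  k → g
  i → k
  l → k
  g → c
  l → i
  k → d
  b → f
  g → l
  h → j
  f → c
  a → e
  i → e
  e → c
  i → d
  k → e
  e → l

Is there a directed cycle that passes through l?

l is on a cycle iff l can reach itself via ≥1 edge.
l → i → e → l — yes.

Yes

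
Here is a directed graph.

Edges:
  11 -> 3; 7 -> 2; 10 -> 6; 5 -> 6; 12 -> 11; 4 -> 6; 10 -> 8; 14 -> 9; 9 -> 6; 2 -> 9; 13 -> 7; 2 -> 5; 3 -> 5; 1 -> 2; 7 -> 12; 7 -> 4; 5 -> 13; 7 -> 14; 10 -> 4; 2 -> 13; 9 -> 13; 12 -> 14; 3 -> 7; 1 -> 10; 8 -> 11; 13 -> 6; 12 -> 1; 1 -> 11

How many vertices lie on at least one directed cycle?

12

A vertex is on a directed cycle iff it belongs to a strongly connected component of size ≥ 2 (or has a self-loop).
The vertices on cycles are {1, 2, 3, 5, 7, 8, 9, 10, 11, 12, 13, 14} — 12 in total.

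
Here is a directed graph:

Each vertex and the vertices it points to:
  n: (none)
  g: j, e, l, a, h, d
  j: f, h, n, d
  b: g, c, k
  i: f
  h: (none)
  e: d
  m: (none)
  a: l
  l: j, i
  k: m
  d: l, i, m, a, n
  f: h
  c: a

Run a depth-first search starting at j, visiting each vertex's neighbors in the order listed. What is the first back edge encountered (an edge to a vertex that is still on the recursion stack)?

l→j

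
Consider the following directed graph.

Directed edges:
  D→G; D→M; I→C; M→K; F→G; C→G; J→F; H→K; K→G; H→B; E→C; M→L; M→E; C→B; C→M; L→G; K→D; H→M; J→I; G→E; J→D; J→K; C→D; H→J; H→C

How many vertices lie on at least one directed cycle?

A vertex is on a directed cycle iff it belongs to a strongly connected component of size ≥ 2 (or has a self-loop).
The vertices on cycles are {C, D, E, G, K, L, M} — 7 in total.

7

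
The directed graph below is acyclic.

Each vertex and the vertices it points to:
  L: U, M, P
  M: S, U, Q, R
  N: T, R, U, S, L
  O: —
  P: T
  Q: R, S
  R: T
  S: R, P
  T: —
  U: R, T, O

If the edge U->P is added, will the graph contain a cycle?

No

Adding U→P creates a cycle iff P can already reach U.
Explore from P: no path reaches U. The graph stays acyclic.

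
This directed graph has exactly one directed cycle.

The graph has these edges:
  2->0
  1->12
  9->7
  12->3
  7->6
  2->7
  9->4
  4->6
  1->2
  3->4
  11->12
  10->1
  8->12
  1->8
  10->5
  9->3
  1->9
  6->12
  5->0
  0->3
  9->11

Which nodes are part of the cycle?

3, 4, 6, 12

DFS with gray/black marking from 4:
4 gray
  6 gray
    12 gray
      3 gray
        3→4: 4 is gray → back edge
Back edge closes the cycle 4 → 6 → 12 → 3 → 4; its vertices are {3, 4, 6, 12}.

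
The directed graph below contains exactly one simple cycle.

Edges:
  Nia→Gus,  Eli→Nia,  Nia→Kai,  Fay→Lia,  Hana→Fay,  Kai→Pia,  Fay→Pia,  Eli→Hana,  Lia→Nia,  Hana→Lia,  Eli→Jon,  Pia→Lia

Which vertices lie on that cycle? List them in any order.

Kai, Lia, Nia, Pia

DFS with gray/black marking from Nia:
Nia gray
  Kai gray
    Pia gray
      Lia gray
        Lia→Nia: Nia is gray → back edge
Back edge closes the cycle Nia → Kai → Pia → Lia → Nia; its vertices are {Kai, Lia, Nia, Pia}.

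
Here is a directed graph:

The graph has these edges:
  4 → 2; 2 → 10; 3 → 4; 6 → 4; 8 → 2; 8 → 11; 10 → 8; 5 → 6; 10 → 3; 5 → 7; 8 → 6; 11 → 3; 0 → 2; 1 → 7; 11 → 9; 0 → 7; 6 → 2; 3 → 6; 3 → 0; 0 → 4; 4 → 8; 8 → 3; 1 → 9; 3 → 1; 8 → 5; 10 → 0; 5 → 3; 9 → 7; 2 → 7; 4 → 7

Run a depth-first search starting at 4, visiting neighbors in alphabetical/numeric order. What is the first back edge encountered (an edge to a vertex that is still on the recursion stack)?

DFS from 4 (visiting neighbors in alphabetical/numeric order); mark gray on enter, black on exit:
4 gray
  2 gray
    7 gray
    7 black
    10 gray
      0 gray
        0→2: 2 is gray → back edge
First back edge: 0 → 2.

0→2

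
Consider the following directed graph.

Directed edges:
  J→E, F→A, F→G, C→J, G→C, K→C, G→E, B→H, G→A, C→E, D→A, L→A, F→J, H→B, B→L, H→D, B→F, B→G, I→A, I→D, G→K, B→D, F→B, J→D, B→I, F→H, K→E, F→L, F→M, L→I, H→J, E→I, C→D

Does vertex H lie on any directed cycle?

H is on a cycle iff H can reach itself via ≥1 edge.
H → B → H — yes.

Yes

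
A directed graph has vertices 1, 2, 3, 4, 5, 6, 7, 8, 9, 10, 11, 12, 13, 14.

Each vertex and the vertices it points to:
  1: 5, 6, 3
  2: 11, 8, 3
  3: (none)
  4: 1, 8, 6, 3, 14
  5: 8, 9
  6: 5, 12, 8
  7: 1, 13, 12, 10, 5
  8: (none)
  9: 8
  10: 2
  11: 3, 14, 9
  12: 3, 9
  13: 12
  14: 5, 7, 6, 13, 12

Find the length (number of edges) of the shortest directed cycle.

5

For each vertex v, BFS finds the shortest path from v back to v.
The shortest such closed walk is 14 → 7 → 10 → 2 → 11 → 14, length 5.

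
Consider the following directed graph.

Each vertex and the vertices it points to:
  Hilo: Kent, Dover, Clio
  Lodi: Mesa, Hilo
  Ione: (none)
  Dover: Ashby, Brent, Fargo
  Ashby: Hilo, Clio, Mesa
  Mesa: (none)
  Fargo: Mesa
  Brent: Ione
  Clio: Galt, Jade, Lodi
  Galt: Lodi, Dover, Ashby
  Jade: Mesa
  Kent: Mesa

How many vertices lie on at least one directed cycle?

A vertex is on a directed cycle iff it belongs to a strongly connected component of size ≥ 2 (or has a self-loop).
The vertices on cycles are {Clio, Galt, Hilo, Lodi, Ashby, Dover} — 6 in total.

6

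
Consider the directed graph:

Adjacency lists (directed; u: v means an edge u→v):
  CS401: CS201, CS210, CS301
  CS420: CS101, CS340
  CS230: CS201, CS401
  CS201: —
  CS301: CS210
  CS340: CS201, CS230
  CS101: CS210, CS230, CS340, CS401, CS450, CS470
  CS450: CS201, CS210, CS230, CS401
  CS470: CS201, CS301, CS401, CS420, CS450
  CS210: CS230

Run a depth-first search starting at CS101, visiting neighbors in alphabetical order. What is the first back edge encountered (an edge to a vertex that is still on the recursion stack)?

CS401->CS210

DFS from CS101 (visiting neighbors in alphabetical order); mark gray on enter, black on exit:
CS101 gray
  CS210 gray
    CS230 gray
      CS201 gray
      CS201 black
      CS401 gray
        CS401→CS201: CS201 black — skip
        CS401→CS210: CS210 is gray → back edge
First back edge: CS401 → CS210.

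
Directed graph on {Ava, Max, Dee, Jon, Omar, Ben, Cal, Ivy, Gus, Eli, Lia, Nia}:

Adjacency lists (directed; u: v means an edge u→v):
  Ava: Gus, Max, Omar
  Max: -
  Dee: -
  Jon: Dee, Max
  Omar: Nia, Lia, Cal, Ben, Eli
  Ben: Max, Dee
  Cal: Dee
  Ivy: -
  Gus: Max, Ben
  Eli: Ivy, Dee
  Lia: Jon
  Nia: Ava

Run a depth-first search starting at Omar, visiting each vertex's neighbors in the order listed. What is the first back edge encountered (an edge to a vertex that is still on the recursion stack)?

Ava->Omar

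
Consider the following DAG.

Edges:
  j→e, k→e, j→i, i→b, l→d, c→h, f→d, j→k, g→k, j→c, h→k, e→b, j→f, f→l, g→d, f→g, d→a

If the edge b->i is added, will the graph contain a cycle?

Yes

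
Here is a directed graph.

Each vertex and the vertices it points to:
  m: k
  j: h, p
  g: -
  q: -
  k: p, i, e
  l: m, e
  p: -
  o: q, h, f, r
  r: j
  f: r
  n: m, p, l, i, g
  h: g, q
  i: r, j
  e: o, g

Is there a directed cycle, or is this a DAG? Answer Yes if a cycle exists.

DFS with white/gray/black marking, starting from i:
i gray
  r gray
    j gray
      h gray
        g gray
        g black
        q gray
        q black
      h black
      p gray
      p black
    j black
  r black
  i→j: j black — skip
i black
m gray
  k gray
    k→p: p black — skip
    k→i: i black — skip
    e gray
      o gray
        o→q: q black — skip
        o→h: h black — skip
        f gray
          f→r: r black — skip
        f black
        o→r: r black — skip
      o black
      e→g: g black — skip
    e black
  k black
m black
l gray
  l→m: m black — skip
  l→e: e black — skip
l black
n gray
  n→m: m black — skip
  n→p: p black — skip
  n→l: l black — skip
  n→i: i black — skip
  n→g: g black — skip
n black
Every edge goes to a white or black vertex — no back edge, so the graph is acyclic.

No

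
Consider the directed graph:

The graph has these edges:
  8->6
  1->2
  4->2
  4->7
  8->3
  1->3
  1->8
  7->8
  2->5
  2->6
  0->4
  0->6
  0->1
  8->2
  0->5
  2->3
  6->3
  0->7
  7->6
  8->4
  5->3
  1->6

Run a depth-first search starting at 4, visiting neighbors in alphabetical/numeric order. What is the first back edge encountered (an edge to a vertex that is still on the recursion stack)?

8→4

DFS from 4 (visiting neighbors in alphabetical/numeric order); mark gray on enter, black on exit:
4 gray
  2 gray
    3 gray
    3 black
    5 gray
      5→3: 3 black — skip
    5 black
    6 gray
      6→3: 3 black — skip
    6 black
  2 black
  7 gray
    7→6: 6 black — skip
    8 gray
      8→2: 2 black — skip
      8→3: 3 black — skip
      8→4: 4 is gray → back edge
First back edge: 8 → 4.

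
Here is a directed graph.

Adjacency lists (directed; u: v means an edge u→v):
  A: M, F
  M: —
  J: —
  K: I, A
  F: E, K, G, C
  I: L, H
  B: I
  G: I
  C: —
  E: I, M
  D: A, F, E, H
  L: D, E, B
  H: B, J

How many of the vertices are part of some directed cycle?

A vertex is on a directed cycle iff it belongs to a strongly connected component of size ≥ 2 (or has a self-loop).
The vertices on cycles are {A, B, D, E, F, G, H, I, K, L} — 10 in total.

10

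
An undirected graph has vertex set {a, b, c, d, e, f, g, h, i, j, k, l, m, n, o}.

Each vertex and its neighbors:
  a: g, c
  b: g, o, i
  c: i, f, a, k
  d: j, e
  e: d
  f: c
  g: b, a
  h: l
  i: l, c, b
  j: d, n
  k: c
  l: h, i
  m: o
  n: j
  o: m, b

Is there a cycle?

DFS, tracking each vertex's parent; an edge to a visited non-parent vertex closes a cycle.
Start from d:
visit d (parent –)
  visit j (parent d)
    j–d: parent, skip
    visit n (parent j)
      n–j: parent, skip
  visit e (parent d)
    e–d: parent, skip
visit a (parent –)
  visit g (parent a)
    visit b (parent g)
      b–g: parent, skip
      visit o (parent b)
        visit m (parent o)
          m–o: parent, skip
        o–b: parent, skip
      visit i (parent b)
        visit l (parent i)
          visit h (parent l)
            h–l: parent, skip
          l–i: parent, skip
        visit c (parent i)
          c–i: parent, skip
          visit f (parent c)
            f–c: parent, skip
          c–a: a visited and ≠ parent → cycle
Cycle: a – g – b – i – c – a.

Yes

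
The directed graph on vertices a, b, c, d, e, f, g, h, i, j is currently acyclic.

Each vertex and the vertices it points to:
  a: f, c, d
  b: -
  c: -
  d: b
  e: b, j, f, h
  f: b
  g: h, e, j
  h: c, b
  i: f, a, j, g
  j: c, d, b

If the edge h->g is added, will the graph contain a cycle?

Yes

Adding h→g creates a cycle iff g can already reach h.
Path from g: g → h.
So g → … → h → g is a cycle.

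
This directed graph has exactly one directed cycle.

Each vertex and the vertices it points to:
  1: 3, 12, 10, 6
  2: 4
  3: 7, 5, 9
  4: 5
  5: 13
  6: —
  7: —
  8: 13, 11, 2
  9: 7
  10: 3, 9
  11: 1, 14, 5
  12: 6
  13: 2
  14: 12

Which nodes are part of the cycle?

2, 4, 5, 13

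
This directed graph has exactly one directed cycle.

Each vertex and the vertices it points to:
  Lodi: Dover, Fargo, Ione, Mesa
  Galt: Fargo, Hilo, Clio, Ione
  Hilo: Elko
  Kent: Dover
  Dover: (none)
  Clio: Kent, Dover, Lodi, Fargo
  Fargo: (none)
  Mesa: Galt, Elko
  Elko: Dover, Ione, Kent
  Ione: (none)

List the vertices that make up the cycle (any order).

DFS with gray/black marking from Galt:
Galt gray
  Fargo gray
  Fargo black
  Hilo gray
    Elko gray
      Dover gray
      Dover black
      Ione gray
      Ione black
      Kent gray
        Kent→Dover: Dover black — skip
      Kent black
    Elko black
  Hilo black
  Clio gray
    Clio→Kent: Kent black — skip
    Clio→Dover: Dover black — skip
    Lodi gray
      Lodi→Dover: Dover black — skip
      Lodi→Fargo: Fargo black — skip
      Lodi→Ione: Ione black — skip
      Mesa gray
        Mesa→Galt: Galt is gray → back edge
Back edge closes the cycle Galt → Clio → Lodi → Mesa → Galt; its vertices are {Clio, Galt, Lodi, Mesa}.

Clio, Galt, Lodi, Mesa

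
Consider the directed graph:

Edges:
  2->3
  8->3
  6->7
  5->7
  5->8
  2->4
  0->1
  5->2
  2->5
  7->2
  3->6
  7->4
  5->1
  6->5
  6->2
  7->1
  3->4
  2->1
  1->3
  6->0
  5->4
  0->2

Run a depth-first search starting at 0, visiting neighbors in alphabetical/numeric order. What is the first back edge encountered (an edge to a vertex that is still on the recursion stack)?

DFS from 0 (visiting neighbors in alphabetical/numeric order); mark gray on enter, black on exit:
0 gray
  1 gray
    3 gray
      4 gray
      4 black
      6 gray
        6→0: 0 is gray → back edge
First back edge: 6 → 0.

6→0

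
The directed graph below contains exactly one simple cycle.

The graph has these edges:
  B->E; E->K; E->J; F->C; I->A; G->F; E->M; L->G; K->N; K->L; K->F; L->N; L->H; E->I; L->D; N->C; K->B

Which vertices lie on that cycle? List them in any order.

B, E, K

DFS with gray/black marking from E:
E gray
  M gray
  M black
  K gray
    F gray
      C gray
      C black
    F black
    L gray
      N gray
        N→C: C black — skip
      N black
      D gray
      D black
      G gray
        G→F: F black — skip
      G black
      H gray
      H black
    L black
    B gray
      B→E: E is gray → back edge
Back edge closes the cycle E → K → B → E; its vertices are {B, E, K}.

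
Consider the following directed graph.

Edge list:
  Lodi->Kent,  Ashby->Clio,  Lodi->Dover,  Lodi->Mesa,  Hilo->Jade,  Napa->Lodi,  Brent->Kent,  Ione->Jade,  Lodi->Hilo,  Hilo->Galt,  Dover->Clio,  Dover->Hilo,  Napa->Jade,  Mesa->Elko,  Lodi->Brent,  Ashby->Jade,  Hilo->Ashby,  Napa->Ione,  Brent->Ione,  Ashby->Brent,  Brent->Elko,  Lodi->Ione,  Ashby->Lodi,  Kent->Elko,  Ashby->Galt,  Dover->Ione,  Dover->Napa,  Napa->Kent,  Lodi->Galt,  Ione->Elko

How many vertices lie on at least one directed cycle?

5

A vertex is on a directed cycle iff it belongs to a strongly connected component of size ≥ 2 (or has a self-loop).
The vertices on cycles are {Hilo, Lodi, Napa, Ashby, Dover} — 5 in total.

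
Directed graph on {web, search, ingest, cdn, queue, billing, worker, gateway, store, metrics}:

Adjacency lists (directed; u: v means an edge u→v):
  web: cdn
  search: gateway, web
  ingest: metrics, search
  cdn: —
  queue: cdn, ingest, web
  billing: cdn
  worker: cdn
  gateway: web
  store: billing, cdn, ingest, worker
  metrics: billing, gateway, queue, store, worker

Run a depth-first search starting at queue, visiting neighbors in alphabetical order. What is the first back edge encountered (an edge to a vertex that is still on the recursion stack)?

metrics->queue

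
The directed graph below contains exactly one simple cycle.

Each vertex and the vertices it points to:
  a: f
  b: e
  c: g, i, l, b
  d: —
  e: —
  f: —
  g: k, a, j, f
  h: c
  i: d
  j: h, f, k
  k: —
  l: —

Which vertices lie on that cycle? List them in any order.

DFS with gray/black marking from c:
c gray
  g gray
    k gray
    k black
    a gray
      f gray
      f black
    a black
    j gray
      h gray
        h→c: c is gray → back edge
Back edge closes the cycle c → g → j → h → c; its vertices are {c, g, h, j}.

c, g, h, j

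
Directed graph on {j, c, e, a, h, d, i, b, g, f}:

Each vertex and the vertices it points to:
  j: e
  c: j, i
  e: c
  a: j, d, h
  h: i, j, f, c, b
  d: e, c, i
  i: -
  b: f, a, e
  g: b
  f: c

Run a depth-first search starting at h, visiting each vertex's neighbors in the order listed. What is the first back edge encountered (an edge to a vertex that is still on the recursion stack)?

c→j

DFS from h (visiting each vertex's neighbors in the order listed); mark gray on enter, black on exit:
h gray
  i gray
  i black
  j gray
    e gray
      c gray
        c→j: j is gray → back edge
First back edge: c → j.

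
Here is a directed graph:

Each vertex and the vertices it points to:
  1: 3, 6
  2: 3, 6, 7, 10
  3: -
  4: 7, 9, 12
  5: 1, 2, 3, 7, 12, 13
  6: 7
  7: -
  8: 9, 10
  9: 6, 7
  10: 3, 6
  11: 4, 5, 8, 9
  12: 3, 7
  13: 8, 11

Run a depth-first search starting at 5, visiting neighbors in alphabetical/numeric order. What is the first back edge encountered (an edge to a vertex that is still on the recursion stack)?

DFS from 5 (visiting neighbors in alphabetical/numeric order); mark gray on enter, black on exit:
5 gray
  1 gray
    3 gray
    3 black
    6 gray
      7 gray
      7 black
    6 black
  1 black
  2 gray
    2→3: 3 black — skip
    2→6: 6 black — skip
    2→7: 7 black — skip
    10 gray
      10→3: 3 black — skip
      10→6: 6 black — skip
    10 black
  2 black
  5→3: 3 black — skip
  5→7: 7 black — skip
  12 gray
    12→3: 3 black — skip
    12→7: 7 black — skip
  12 black
  13 gray
    8 gray
      9 gray
        9→6: 6 black — skip
        9→7: 7 black — skip
      9 black
      8→10: 10 black — skip
    8 black
    11 gray
      4 gray
        4→7: 7 black — skip
        4→9: 9 black — skip
        4→12: 12 black — skip
      4 black
      11→5: 5 is gray → back edge
First back edge: 11 → 5.

11->5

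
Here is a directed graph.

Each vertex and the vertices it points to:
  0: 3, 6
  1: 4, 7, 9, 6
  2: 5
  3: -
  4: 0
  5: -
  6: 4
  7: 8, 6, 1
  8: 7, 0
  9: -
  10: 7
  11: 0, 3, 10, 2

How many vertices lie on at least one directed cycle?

A vertex is on a directed cycle iff it belongs to a strongly connected component of size ≥ 2 (or has a self-loop).
The vertices on cycles are {0, 1, 4, 6, 7, 8} — 6 in total.

6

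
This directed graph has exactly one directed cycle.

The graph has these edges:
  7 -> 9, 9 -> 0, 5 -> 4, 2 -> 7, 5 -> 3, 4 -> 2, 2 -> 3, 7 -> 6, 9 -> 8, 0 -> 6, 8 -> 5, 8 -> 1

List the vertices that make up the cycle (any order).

2, 4, 5, 7, 8, 9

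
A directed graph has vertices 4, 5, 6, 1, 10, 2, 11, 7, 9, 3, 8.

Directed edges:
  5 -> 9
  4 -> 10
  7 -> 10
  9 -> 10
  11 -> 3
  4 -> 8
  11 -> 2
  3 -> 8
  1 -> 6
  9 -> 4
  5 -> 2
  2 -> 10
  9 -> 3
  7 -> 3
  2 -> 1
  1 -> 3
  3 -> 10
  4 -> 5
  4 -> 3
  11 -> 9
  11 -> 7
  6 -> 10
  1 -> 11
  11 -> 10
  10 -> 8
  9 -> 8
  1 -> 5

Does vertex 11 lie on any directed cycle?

Yes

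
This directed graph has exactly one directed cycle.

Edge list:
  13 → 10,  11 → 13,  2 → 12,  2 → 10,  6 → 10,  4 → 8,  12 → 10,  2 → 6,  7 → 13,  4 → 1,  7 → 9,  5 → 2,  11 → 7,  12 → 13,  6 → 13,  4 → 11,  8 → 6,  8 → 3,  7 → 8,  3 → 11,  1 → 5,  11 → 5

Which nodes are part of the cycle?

3, 7, 8, 11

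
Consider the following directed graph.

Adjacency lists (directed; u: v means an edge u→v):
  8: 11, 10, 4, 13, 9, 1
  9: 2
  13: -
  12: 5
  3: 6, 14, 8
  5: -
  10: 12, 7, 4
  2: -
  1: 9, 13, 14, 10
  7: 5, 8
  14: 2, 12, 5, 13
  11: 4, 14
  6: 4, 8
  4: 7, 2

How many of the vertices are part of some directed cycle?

A vertex is on a directed cycle iff it belongs to a strongly connected component of size ≥ 2 (or has a self-loop).
The vertices on cycles are {1, 4, 7, 8, 10, 11} — 6 in total.

6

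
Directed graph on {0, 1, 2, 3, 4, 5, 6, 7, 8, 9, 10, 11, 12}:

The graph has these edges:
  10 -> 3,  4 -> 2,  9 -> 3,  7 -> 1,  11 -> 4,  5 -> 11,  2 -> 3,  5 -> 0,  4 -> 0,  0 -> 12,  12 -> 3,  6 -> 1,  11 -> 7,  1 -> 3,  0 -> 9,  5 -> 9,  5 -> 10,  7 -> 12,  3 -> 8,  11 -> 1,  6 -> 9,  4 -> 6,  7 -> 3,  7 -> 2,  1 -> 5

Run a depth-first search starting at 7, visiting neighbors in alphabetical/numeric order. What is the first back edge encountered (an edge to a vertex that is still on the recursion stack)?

DFS from 7 (visiting neighbors in alphabetical/numeric order); mark gray on enter, black on exit:
7 gray
  1 gray
    3 gray
      8 gray
      8 black
    3 black
    5 gray
      0 gray
        9 gray
          9→3: 3 black — skip
        9 black
        12 gray
          12→3: 3 black — skip
        12 black
      0 black
      5→9: 9 black — skip
      10 gray
        10→3: 3 black — skip
      10 black
      11 gray
        11→1: 1 is gray → back edge
First back edge: 11 → 1.

11→1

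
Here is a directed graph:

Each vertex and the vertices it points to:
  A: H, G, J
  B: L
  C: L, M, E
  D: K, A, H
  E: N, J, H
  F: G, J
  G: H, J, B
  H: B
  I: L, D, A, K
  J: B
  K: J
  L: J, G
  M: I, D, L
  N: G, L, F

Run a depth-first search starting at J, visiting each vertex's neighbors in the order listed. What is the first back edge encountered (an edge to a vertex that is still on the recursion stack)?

L->J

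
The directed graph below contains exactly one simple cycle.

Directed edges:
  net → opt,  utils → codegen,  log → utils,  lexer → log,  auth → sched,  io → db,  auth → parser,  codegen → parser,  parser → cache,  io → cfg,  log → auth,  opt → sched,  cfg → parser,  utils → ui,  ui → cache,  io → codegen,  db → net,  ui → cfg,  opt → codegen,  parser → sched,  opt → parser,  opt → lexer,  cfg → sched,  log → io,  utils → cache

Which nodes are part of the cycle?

db, io, log, net, opt, lexer

DFS with gray/black marking from log:
log gray
  utils gray
    codegen gray
      parser gray
        sched gray
        sched black
        cache gray
        cache black
      parser black
    codegen black
    ui gray
      ui→cache: cache black — skip
      cfg gray
        cfg→sched: sched black — skip
        cfg→parser: parser black — skip
      cfg black
    ui black
    utils→cache: cache black — skip
  utils black
  auth gray
    auth→parser: parser black — skip
    auth→sched: sched black — skip
  auth black
  io gray
    io→cfg: cfg black — skip
    io→codegen: codegen black — skip
    db gray
      net gray
        opt gray
          opt→codegen: codegen black — skip
          opt→parser: parser black — skip
          opt→sched: sched black — skip
          lexer gray
            lexer→log: log is gray → back edge
Back edge closes the cycle log → io → db → net → opt → lexer → log; its vertices are {db, io, log, net, opt, lexer}.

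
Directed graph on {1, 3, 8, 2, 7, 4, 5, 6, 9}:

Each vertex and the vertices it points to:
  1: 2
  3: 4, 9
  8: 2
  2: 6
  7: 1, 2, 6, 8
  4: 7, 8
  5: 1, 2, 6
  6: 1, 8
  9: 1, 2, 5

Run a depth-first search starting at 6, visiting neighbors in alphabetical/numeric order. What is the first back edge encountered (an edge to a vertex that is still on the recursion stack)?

2->6

DFS from 6 (visiting neighbors in alphabetical/numeric order); mark gray on enter, black on exit:
6 gray
  1 gray
    2 gray
      2→6: 6 is gray → back edge
First back edge: 2 → 6.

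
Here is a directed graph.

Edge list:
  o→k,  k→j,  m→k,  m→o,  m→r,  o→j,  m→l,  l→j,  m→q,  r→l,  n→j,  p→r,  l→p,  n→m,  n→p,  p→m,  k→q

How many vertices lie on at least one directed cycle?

4

A vertex is on a directed cycle iff it belongs to a strongly connected component of size ≥ 2 (or has a self-loop).
The vertices on cycles are {l, m, p, r} — 4 in total.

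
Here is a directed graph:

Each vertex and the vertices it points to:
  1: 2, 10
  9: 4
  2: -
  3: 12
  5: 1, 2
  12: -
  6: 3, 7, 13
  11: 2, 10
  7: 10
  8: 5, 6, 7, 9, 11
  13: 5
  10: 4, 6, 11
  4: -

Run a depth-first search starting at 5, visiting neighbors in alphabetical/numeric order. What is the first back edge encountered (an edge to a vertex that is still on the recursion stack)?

DFS from 5 (visiting neighbors in alphabetical/numeric order); mark gray on enter, black on exit:
5 gray
  1 gray
    2 gray
    2 black
    10 gray
      4 gray
      4 black
      6 gray
        3 gray
          12 gray
          12 black
        3 black
        7 gray
          7→10: 10 is gray → back edge
First back edge: 7 → 10.

7->10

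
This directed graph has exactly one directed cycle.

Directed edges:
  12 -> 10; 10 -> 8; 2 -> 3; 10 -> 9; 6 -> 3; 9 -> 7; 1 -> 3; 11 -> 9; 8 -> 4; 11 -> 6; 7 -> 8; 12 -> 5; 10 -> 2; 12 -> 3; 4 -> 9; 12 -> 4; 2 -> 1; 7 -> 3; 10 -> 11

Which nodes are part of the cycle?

DFS with gray/black marking from 8:
8 gray
  4 gray
    9 gray
      7 gray
        7→8: 8 is gray → back edge
Back edge closes the cycle 8 → 4 → 9 → 7 → 8; its vertices are {4, 7, 8, 9}.

4, 7, 8, 9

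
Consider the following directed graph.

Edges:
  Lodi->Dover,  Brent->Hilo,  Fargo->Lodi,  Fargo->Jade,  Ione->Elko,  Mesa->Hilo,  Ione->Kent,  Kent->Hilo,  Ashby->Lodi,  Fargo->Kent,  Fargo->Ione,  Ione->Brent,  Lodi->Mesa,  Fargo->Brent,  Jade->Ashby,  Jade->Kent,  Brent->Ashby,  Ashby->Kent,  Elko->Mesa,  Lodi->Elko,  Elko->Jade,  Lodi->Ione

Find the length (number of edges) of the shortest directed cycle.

For each vertex v, BFS finds the shortest path from v back to v.
The shortest such closed walk is Lodi → Elko → Jade → Ashby → Lodi, length 4.

4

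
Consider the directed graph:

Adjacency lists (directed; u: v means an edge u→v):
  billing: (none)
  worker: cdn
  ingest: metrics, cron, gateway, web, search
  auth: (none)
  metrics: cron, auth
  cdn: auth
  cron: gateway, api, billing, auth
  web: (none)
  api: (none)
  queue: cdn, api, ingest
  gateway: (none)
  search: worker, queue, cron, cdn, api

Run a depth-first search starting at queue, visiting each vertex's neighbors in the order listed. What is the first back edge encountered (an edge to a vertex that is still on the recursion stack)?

search→queue

DFS from queue (visiting each vertex's neighbors in the order listed); mark gray on enter, black on exit:
queue gray
  cdn gray
    auth gray
    auth black
  cdn black
  api gray
  api black
  ingest gray
    metrics gray
      cron gray
        gateway gray
        gateway black
        cron→api: api black — skip
        billing gray
        billing black
        cron→auth: auth black — skip
      cron black
      metrics→auth: auth black — skip
    metrics black
    ingest→cron: cron black — skip
    ingest→gateway: gateway black — skip
    web gray
    web black
    search gray
      worker gray
        worker→cdn: cdn black — skip
      worker black
      search→queue: queue is gray → back edge
First back edge: search → queue.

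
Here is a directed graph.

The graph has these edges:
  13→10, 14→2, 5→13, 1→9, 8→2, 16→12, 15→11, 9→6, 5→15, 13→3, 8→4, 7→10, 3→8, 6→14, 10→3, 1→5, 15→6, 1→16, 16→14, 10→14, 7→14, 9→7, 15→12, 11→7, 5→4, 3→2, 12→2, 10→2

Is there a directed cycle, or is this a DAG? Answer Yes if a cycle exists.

No

DFS with white/gray/black marking, starting from 12:
12 gray
  2 gray
  2 black
12 black
1 gray
  16 gray
    14 gray
      14→2: 2 black — skip
    14 black
    16→12: 12 black — skip
  16 black
  5 gray
    13 gray
      10 gray
        10→14: 14 black — skip
        10→2: 2 black — skip
        3 gray
          3→2: 2 black — skip
          8 gray
            8→2: 2 black — skip
            4 gray
            4 black
          8 black
        3 black
      10 black
      13→3: 3 black — skip
    13 black
    5→4: 4 black — skip
    15 gray
      6 gray
        6→14: 14 black — skip
      6 black
      11 gray
        7 gray
          7→14: 14 black — skip
          7→10: 10 black — skip
        7 black
      11 black
      15→12: 12 black — skip
    15 black
  5 black
  9 gray
    9→6: 6 black — skip
    9→7: 7 black — skip
  9 black
1 black
Every edge goes to a white or black vertex — no back edge, so the graph is acyclic.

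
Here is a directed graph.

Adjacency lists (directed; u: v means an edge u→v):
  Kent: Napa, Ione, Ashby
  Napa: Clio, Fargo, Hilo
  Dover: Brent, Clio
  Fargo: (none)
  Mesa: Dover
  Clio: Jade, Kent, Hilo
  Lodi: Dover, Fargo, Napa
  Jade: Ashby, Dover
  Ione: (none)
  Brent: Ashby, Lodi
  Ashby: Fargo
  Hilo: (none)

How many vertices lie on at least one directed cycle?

7

A vertex is on a directed cycle iff it belongs to a strongly connected component of size ≥ 2 (or has a self-loop).
The vertices on cycles are {Clio, Jade, Kent, Lodi, Napa, Brent, Dover} — 7 in total.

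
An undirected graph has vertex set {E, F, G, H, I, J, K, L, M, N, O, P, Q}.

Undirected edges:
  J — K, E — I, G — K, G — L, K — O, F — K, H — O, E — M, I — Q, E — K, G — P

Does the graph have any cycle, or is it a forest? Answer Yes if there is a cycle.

DFS, tracking each vertex's parent; an edge to a visited non-parent vertex closes a cycle.
Start from Q:
visit Q (parent –)
  visit I (parent Q)
    I–Q: parent, skip
    visit E (parent I)
      visit K (parent E)
        K–E: parent, skip
        visit G (parent K)
          G–K: parent, skip
          visit L (parent G)
            L–G: parent, skip
          visit P (parent G)
            P–G: parent, skip
        visit O (parent K)
          visit H (parent O)
            H–O: parent, skip
          O–K: parent, skip
        visit F (parent K)
          F–K: parent, skip
        visit J (parent K)
          J–K: parent, skip
      visit M (parent E)
        M–E: parent, skip
      E–I: parent, skip
visit N (parent –)
No non-parent visited neighbor found — the graph is a forest.

No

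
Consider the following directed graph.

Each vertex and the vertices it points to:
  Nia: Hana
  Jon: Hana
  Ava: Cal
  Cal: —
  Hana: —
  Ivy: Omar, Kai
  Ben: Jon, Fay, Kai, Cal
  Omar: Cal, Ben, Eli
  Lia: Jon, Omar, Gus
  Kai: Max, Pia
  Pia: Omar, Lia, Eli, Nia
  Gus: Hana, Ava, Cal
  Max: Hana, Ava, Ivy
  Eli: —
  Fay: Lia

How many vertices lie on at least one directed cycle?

8

A vertex is on a directed cycle iff it belongs to a strongly connected component of size ≥ 2 (or has a self-loop).
The vertices on cycles are {Ben, Fay, Ivy, Kai, Lia, Max, Pia, Omar} — 8 in total.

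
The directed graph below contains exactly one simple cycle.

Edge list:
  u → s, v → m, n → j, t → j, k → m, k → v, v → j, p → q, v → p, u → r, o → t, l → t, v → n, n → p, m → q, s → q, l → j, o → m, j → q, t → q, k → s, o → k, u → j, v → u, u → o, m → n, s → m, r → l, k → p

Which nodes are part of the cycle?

k, o, u, v

DFS with gray/black marking from u:
u gray
  r gray
    l gray
      t gray
        q gray
        q black
        j gray
          j→q: q black — skip
        j black
      t black
      l→j: j black — skip
    l black
  r black
  s gray
    s→q: q black — skip
    m gray
      m→q: q black — skip
      n gray
        n→j: j black — skip
        p gray
          p→q: q black — skip
        p black
      n black
    m black
  s black
  u→j: j black — skip
  o gray
    o→m: m black — skip
    o→t: t black — skip
    k gray
      k→s: s black — skip
      k→p: p black — skip
      v gray
        v→m: m black — skip
        v→j: j black — skip
        v→u: u is gray → back edge
Back edge closes the cycle u → o → k → v → u; its vertices are {k, o, u, v}.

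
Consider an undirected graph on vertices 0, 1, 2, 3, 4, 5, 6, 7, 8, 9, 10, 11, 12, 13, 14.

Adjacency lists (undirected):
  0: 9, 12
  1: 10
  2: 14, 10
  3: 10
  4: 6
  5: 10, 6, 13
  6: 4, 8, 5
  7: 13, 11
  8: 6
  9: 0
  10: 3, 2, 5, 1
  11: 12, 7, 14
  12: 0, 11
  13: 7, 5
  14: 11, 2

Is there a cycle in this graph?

Yes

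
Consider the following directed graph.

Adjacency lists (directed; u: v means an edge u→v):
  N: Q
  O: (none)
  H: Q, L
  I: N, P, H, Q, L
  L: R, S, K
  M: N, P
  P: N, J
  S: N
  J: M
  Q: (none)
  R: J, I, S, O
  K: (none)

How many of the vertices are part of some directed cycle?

7

A vertex is on a directed cycle iff it belongs to a strongly connected component of size ≥ 2 (or has a self-loop).
The vertices on cycles are {H, I, J, L, M, P, R} — 7 in total.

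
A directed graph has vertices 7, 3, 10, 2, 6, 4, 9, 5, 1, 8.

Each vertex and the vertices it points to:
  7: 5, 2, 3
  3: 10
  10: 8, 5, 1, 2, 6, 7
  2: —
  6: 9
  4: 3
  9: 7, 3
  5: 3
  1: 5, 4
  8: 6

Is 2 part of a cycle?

2 lies on a cycle iff there is a path from 2 back to itself.
Exploring from 2, it never reaches itself; equivalently, its strongly connected component is a singleton.

No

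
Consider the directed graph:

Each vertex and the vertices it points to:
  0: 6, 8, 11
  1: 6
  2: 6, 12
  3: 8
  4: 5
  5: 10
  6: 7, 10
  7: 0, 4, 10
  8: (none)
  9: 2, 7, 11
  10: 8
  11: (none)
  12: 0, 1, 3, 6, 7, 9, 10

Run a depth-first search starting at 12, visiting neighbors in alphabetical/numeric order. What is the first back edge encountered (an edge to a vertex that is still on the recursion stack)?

DFS from 12 (visiting neighbors in alphabetical/numeric order); mark gray on enter, black on exit:
12 gray
  0 gray
    6 gray
      7 gray
        7→0: 0 is gray → back edge
First back edge: 7 → 0.

7->0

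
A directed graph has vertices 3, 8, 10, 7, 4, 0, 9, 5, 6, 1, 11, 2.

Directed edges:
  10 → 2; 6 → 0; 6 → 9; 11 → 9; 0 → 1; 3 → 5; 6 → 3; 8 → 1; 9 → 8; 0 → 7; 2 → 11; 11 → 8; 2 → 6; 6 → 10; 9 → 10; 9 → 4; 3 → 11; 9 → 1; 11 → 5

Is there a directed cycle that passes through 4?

No

4 lies on a cycle iff there is a path from 4 back to itself.
Exploring from 4, it never reaches itself; equivalently, its strongly connected component is a singleton.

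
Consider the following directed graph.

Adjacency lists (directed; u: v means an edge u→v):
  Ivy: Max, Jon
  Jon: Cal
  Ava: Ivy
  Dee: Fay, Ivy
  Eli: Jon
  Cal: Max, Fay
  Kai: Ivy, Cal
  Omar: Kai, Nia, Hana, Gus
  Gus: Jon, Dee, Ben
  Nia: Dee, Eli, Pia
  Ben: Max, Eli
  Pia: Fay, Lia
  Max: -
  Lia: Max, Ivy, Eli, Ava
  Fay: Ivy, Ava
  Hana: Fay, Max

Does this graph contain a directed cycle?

Yes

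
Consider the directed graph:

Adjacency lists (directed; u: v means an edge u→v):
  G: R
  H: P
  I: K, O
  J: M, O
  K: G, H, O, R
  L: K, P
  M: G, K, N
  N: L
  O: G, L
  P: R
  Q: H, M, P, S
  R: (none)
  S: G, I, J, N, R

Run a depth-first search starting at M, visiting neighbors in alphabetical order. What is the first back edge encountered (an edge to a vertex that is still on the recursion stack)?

L→K

DFS from M (visiting neighbors in alphabetical order); mark gray on enter, black on exit:
M gray
  G gray
    R gray
    R black
  G black
  K gray
    K→G: G black — skip
    H gray
      P gray
        P→R: R black — skip
      P black
    H black
    O gray
      O→G: G black — skip
      L gray
        L→K: K is gray → back edge
First back edge: L → K.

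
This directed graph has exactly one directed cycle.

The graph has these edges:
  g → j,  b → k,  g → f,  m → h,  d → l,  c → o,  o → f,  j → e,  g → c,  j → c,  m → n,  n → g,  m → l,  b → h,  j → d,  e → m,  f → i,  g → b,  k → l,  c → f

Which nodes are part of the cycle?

e, g, j, m, n

DFS with gray/black marking from n:
n gray
  g gray
    f gray
      i gray
      i black
    f black
    c gray
      o gray
        o→f: f black — skip
      o black
      c→f: f black — skip
    c black
    j gray
      j→c: c black — skip
      d gray
        l gray
        l black
      d black
      e gray
        m gray
          h gray
          h black
          m→n: n is gray → back edge
Back edge closes the cycle n → g → j → e → m → n; its vertices are {e, g, j, m, n}.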